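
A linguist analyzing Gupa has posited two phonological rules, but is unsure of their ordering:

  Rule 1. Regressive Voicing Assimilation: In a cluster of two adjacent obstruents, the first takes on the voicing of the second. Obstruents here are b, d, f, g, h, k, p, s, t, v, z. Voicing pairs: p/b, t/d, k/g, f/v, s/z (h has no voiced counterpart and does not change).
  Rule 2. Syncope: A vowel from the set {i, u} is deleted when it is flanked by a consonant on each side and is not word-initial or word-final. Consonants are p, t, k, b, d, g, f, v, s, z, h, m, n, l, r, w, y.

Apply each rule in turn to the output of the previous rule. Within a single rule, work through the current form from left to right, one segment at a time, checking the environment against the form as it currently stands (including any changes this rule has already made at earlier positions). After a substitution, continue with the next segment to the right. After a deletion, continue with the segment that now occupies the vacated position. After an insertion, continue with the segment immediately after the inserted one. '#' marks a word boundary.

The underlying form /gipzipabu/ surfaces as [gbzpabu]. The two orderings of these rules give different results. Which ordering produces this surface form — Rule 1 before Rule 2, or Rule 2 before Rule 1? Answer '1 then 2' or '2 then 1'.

Order 1 then 2:
  1 Regressive Voicing Assimilation: [gipzipabu] → [gibzipabu]
  2 Syncope: [gibzipabu] → [gbzpabu]
  result: [gbzpabu]
Order 2 then 1:
  2 Syncope: [gipzipabu] → [gpzpabu]
  1 Regressive Voicing Assimilation: [gpzpabu] → [kbspabu]
  result: [kbspabu]

1 then 2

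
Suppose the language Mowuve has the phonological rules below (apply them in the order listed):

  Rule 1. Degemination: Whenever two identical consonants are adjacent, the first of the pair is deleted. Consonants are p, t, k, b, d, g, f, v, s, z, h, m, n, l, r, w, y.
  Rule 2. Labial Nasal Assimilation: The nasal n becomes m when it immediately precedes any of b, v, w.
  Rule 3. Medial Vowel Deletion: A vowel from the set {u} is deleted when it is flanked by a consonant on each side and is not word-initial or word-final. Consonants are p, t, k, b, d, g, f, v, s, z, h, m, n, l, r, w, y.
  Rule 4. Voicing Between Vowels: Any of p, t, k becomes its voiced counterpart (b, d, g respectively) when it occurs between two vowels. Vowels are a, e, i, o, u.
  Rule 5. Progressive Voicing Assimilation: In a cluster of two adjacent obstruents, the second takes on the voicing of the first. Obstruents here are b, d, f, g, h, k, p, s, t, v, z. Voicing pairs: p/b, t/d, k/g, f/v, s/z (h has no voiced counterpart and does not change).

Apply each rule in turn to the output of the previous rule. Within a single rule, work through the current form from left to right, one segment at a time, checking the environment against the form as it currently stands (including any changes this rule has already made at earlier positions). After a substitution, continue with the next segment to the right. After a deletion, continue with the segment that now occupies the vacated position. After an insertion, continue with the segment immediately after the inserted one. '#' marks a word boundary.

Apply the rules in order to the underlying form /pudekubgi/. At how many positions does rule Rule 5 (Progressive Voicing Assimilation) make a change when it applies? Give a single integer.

Rule 1 Degemination: no change — [pudekubgi]
Rule 2 Labial Nasal Assimilation: no change — [pudekubgi]
Rule 3 Medial Vowel Deletion: [pudekubgi] → [pdekbgi]
Rule 4 Voicing Between Vowels: no change — [pdekbgi]
Rule 5 Progressive Voicing Assimilation: [pdekbgi] → [ptekpki]
Rule Rule 5 changed 3 position(s).

3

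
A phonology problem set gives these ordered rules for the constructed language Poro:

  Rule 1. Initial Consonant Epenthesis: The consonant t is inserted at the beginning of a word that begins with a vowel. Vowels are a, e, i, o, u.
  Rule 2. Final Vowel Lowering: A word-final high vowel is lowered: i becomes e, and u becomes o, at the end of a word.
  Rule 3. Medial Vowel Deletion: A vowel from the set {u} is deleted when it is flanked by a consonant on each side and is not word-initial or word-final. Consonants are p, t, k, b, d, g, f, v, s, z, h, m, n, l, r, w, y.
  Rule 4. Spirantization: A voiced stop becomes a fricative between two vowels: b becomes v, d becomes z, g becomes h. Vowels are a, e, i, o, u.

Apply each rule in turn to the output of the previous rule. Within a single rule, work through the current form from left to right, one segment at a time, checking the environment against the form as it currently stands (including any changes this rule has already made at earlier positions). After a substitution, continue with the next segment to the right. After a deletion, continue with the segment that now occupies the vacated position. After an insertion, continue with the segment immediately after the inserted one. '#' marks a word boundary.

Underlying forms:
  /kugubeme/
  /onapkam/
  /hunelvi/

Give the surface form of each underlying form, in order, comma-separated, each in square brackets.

[kgbeme], [tonapkam], [hnelve]

/kugubeme/:
  Rule 1 Initial Consonant Epenthesis: no change — [kugubeme]
  Rule 2 Final Vowel Lowering: no change — [kugubeme]
  Rule 3 Medial Vowel Deletion: [kugubeme] → [kgbeme]
  Rule 4 Spirantization: no change — [kgbeme]
/onapkam/:
  Rule 1 Initial Consonant Epenthesis: [onapkam] → [tonapkam]
  Rule 2 Final Vowel Lowering: no change — [tonapkam]
  Rule 3 Medial Vowel Deletion: no change — [tonapkam]
  Rule 4 Spirantization: no change — [tonapkam]
/hunelvi/:
  Rule 1 Initial Consonant Epenthesis: no change — [hunelvi]
  Rule 2 Final Vowel Lowering: [hunelvi] → [hunelve]
  Rule 3 Medial Vowel Deletion: [hunelve] → [hnelve]
  Rule 4 Spirantization: no change — [hnelve]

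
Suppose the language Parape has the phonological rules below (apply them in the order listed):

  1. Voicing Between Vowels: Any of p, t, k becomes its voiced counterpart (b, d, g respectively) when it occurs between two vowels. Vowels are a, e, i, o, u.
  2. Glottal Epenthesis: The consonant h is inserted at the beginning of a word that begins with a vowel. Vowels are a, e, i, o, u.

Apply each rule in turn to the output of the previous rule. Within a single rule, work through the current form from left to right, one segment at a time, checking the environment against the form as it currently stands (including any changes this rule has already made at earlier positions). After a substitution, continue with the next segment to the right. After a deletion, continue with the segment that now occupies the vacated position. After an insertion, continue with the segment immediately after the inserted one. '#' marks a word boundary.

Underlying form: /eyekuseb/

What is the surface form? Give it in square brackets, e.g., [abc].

1 Voicing Between Vowels: [eyekuseb] → [eyeguseb]
2 Glottal Epenthesis: [eyeguseb] → [heyeguseb]

[heyeguseb]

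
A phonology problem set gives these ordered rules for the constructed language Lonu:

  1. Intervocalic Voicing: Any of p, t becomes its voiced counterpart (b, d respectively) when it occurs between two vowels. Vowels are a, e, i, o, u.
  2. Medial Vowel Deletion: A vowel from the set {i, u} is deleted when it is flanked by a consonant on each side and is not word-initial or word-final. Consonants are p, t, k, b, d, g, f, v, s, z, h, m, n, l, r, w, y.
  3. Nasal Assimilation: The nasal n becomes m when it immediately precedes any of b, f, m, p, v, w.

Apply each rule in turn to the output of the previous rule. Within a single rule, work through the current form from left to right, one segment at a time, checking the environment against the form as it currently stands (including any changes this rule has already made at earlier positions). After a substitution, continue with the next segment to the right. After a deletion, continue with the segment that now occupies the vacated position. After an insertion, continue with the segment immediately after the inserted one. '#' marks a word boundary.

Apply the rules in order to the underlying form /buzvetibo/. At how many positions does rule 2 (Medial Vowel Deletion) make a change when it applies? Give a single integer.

1 Intervocalic Voicing: [buzvetibo] → [buzvedibo]
2 Medial Vowel Deletion: [buzvedibo] → [bzvedbo]
3 Nasal Assimilation: no change — [bzvedbo]
Rule 2 changed 2 position(s).

2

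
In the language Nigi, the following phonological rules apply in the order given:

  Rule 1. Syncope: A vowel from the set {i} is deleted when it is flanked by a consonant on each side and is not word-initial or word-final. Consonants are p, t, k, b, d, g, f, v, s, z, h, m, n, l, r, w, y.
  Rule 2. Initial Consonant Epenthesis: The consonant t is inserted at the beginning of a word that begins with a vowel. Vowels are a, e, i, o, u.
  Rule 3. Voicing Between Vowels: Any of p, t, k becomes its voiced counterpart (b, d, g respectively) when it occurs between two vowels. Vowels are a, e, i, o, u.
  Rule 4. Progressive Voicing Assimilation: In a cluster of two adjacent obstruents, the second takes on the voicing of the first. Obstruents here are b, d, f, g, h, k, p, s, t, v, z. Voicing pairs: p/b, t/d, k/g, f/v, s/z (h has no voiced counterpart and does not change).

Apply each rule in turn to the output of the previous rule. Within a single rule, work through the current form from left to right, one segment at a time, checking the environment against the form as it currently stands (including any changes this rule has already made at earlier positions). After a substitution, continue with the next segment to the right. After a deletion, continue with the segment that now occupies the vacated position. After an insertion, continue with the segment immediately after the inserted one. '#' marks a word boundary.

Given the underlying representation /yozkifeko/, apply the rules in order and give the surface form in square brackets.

[yozgvego]

Rule 1 Syncope: [yozkifeko] → [yozkfeko]
Rule 2 Initial Consonant Epenthesis: no change — [yozkfeko]
Rule 3 Voicing Between Vowels: [yozkfeko] → [yozkfego]
Rule 4 Progressive Voicing Assimilation: [yozkfego] → [yozgvego]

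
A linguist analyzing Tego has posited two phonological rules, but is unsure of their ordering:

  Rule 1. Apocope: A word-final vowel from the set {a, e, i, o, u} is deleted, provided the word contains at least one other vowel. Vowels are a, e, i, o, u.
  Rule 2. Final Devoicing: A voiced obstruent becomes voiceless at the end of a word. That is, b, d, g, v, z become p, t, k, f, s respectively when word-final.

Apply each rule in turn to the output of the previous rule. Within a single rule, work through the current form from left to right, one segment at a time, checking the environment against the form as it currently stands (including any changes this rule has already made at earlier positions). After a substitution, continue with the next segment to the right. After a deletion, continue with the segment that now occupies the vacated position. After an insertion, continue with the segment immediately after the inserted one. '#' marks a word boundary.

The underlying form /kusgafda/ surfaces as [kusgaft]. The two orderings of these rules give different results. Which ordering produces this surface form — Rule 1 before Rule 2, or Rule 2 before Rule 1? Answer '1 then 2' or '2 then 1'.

Order 1 then 2:
  1 Apocope: [kusgafda] → [kusgafd]
  2 Final Devoicing: [kusgafd] → [kusgaft]
  result: [kusgaft]
Order 2 then 1:
  2 Final Devoicing: no change — [kusgafda]
  1 Apocope: [kusgafda] → [kusgafd]
  result: [kusgafd]

1 then 2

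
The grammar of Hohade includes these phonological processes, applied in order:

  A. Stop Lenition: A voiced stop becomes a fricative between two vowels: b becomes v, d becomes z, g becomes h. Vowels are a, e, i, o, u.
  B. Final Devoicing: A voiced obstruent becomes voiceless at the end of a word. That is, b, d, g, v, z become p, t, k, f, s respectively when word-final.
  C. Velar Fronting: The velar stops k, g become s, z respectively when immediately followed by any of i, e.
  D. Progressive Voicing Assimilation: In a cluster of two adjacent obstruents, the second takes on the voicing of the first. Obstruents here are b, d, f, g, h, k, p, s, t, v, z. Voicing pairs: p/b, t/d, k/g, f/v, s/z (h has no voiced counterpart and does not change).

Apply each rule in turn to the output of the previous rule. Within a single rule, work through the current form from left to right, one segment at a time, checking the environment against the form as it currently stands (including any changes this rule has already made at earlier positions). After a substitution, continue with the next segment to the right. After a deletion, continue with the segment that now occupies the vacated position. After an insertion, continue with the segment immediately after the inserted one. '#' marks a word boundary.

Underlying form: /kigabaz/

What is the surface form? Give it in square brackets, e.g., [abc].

A Stop Lenition: [kigabaz] → [kihavaz]
B Final Devoicing: [kihavaz] → [kihavas]
C Velar Fronting: [kihavas] → [sihavas]
D Progressive Voicing Assimilation: no change — [sihavas]

[sihavas]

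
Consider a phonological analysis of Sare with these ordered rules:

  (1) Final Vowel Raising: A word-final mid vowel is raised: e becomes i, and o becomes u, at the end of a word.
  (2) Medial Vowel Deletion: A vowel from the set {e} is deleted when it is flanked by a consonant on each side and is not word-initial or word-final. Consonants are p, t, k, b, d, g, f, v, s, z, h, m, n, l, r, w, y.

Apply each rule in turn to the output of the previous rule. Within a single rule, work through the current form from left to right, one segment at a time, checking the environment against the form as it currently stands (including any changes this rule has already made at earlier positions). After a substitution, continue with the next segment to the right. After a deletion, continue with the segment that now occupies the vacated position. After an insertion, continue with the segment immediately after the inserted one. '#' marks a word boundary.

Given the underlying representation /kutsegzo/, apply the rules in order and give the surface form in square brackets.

[kutsgzu]

(1) Final Vowel Raising: [kutsegzo] → [kutsegzu]
(2) Medial Vowel Deletion: [kutsegzu] → [kutsgzu]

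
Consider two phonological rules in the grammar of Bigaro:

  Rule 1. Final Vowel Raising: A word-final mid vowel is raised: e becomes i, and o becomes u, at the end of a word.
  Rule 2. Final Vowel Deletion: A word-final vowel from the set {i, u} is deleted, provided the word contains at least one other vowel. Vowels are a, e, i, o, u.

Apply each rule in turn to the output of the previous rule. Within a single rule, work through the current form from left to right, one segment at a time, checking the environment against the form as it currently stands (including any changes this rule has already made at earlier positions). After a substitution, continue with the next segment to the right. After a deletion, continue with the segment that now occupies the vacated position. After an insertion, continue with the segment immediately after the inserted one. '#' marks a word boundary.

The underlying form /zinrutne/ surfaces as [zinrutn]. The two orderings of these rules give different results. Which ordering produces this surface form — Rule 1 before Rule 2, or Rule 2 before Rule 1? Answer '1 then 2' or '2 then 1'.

Order 1 then 2:
  1 Final Vowel Raising: [zinrutne] → [zinrutni]
  2 Final Vowel Deletion: [zinrutni] → [zinrutn]
  result: [zinrutn]
Order 2 then 1:
  2 Final Vowel Deletion: no change — [zinrutne]
  1 Final Vowel Raising: [zinrutne] → [zinrutni]
  result: [zinrutni]

1 then 2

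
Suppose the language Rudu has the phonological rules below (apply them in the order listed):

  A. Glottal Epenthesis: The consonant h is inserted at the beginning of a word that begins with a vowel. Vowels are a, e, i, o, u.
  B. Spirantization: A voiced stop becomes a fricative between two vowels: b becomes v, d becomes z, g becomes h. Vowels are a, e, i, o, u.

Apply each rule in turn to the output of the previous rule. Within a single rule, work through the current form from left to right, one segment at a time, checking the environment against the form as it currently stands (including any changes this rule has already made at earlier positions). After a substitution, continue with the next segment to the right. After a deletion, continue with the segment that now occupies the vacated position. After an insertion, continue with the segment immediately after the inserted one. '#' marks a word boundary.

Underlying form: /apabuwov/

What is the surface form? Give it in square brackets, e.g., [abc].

A Glottal Epenthesis: [apabuwov] → [hapabuwov]
B Spirantization: [hapabuwov] → [hapavuwov]

[hapavuwov]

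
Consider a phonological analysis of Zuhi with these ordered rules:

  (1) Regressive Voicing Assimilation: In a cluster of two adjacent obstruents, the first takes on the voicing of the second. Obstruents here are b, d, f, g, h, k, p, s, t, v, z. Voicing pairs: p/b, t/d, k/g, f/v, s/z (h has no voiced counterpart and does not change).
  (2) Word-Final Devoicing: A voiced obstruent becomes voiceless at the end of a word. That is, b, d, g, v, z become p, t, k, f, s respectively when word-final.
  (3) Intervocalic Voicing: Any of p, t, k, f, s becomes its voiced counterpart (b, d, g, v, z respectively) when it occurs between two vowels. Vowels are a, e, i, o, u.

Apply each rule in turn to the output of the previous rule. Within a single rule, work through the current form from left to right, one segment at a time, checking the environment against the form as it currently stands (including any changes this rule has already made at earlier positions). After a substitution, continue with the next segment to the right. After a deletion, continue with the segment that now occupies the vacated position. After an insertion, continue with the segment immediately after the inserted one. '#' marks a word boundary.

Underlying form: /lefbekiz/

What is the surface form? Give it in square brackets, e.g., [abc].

[levbegis]

(1) Regressive Voicing Assimilation: [lefbekiz] → [levbekiz]
(2) Word-Final Devoicing: [levbekiz] → [levbekis]
(3) Intervocalic Voicing: [levbekis] → [levbegis]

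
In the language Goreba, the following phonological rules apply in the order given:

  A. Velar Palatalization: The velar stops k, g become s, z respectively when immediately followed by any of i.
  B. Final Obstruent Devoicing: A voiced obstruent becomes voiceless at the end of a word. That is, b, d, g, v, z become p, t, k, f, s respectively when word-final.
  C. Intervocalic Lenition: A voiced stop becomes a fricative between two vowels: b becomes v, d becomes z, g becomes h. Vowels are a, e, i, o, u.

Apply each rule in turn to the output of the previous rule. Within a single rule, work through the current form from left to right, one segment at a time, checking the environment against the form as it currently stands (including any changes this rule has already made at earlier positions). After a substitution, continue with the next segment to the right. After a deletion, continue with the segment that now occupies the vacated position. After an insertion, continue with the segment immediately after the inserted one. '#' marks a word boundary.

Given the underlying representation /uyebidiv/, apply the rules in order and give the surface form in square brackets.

A Velar Palatalization: no change — [uyebidiv]
B Final Obstruent Devoicing: [uyebidiv] → [uyebidif]
C Intervocalic Lenition: [uyebidif] → [uyevizif]

[uyevizif]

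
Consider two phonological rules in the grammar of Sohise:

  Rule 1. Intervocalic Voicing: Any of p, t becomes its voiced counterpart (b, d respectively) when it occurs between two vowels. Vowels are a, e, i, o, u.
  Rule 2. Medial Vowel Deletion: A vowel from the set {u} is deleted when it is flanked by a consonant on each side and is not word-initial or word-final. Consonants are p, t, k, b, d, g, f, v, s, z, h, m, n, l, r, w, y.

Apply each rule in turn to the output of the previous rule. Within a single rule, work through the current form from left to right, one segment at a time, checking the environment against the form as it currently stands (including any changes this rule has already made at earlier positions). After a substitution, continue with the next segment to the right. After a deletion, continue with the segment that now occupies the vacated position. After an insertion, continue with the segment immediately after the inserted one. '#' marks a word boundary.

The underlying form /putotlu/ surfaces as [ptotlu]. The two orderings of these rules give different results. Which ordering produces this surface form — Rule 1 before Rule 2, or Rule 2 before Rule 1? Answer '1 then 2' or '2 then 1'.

Order 1 then 2:
  1 Intervocalic Voicing: [putotlu] → [pudotlu]
  2 Medial Vowel Deletion: [pudotlu] → [pdotlu]
  result: [pdotlu]
Order 2 then 1:
  2 Medial Vowel Deletion: [putotlu] → [ptotlu]
  1 Intervocalic Voicing: no change — [ptotlu]
  result: [ptotlu]

2 then 1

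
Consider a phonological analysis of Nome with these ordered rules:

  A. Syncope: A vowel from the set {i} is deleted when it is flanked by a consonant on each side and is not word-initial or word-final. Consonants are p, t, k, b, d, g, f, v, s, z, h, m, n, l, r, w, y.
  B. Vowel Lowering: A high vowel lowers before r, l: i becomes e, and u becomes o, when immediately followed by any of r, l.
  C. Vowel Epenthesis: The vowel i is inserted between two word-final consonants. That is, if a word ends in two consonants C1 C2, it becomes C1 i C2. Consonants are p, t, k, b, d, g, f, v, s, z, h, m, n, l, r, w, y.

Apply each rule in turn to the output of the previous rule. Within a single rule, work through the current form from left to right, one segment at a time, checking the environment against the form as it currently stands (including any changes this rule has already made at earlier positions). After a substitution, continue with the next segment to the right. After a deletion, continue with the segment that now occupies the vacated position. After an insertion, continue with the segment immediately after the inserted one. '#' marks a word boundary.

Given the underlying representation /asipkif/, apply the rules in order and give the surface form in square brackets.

A Syncope: [asipkif] → [aspkf]
B Vowel Lowering: no change — [aspkf]
C Vowel Epenthesis: [aspkf] → [aspkif]

[aspkif]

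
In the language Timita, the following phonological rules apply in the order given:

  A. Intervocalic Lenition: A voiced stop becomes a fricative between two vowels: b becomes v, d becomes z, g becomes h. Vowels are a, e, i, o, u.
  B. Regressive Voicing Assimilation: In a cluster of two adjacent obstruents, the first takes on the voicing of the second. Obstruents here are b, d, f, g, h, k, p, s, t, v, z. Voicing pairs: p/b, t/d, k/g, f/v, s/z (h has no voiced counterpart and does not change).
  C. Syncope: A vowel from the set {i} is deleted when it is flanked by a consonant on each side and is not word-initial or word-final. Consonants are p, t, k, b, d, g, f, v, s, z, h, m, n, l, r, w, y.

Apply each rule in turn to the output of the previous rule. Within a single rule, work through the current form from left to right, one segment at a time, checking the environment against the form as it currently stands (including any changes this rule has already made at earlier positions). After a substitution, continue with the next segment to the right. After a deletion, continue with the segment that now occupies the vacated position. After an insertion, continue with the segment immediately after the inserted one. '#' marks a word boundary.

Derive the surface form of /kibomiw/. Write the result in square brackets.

[kvomw]

A Intervocalic Lenition: [kibomiw] → [kivomiw]
B Regressive Voicing Assimilation: no change — [kivomiw]
C Syncope: [kivomiw] → [kvomw]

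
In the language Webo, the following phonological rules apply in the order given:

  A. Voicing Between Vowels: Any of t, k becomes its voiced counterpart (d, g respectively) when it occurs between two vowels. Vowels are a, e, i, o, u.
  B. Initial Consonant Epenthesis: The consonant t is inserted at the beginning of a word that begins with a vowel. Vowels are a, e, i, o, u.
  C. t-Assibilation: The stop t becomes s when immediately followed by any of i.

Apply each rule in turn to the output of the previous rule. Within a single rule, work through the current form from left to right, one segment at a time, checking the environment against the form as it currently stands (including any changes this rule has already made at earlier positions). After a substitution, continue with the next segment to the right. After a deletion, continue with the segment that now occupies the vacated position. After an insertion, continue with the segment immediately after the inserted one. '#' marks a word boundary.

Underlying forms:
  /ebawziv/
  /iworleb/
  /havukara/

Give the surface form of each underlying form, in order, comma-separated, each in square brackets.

/ebawziv/:
  A Voicing Between Vowels: no change — [ebawziv]
  B Initial Consonant Epenthesis: [ebawziv] → [tebawziv]
  C t-Assibilation: no change — [tebawziv]
/iworleb/:
  A Voicing Between Vowels: no change — [iworleb]
  B Initial Consonant Epenthesis: [iworleb] → [tiworleb]
  C t-Assibilation: [tiworleb] → [siworleb]
/havukara/:
  A Voicing Between Vowels: [havukara] → [havugara]
  B Initial Consonant Epenthesis: no change — [havugara]
  C t-Assibilation: no change — [havugara]

[tebawziv], [siworleb], [havugara]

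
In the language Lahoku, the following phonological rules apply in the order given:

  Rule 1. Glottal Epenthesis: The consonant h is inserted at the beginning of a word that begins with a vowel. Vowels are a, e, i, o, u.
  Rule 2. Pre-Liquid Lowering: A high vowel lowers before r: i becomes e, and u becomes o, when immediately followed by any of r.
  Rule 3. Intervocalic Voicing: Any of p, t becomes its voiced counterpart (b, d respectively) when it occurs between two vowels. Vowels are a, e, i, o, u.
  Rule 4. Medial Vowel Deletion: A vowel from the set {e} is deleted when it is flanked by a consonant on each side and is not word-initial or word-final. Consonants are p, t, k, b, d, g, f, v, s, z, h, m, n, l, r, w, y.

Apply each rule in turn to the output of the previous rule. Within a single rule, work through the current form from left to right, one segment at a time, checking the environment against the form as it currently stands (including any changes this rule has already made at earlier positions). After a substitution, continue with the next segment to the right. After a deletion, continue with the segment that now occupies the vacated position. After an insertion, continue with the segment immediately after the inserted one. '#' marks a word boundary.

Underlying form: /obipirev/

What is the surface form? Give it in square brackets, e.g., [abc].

[hobibrv]

Rule 1 Glottal Epenthesis: [obipirev] → [hobipirev]
Rule 2 Pre-Liquid Lowering: [hobipirev] → [hobiperev]
Rule 3 Intervocalic Voicing: [hobiperev] → [hobiberev]
Rule 4 Medial Vowel Deletion: [hobiberev] → [hobibrv]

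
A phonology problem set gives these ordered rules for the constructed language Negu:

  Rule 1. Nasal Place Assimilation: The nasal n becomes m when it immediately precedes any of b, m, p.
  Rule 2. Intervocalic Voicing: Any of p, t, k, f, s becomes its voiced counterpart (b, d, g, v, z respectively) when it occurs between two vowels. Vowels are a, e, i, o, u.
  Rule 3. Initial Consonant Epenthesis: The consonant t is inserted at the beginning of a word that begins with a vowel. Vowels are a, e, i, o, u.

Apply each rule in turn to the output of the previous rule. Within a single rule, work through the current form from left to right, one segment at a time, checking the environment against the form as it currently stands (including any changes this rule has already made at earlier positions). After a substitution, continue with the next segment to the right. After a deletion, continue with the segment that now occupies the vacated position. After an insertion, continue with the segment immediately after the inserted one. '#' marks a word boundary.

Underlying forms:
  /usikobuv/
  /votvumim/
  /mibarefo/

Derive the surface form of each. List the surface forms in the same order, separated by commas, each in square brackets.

/usikobuv/:
  Rule 1 Nasal Place Assimilation: no change — [usikobuv]
  Rule 2 Intervocalic Voicing: [usikobuv] → [uzigobuv]
  Rule 3 Initial Consonant Epenthesis: [uzigobuv] → [tuzigobuv]
/votvumim/:
  Rule 1 Nasal Place Assimilation: no change — [votvumim]
  Rule 2 Intervocalic Voicing: no change — [votvumim]
  Rule 3 Initial Consonant Epenthesis: no change — [votvumim]
/mibarefo/:
  Rule 1 Nasal Place Assimilation: no change — [mibarefo]
  Rule 2 Intervocalic Voicing: [mibarefo] → [mibarevo]
  Rule 3 Initial Consonant Epenthesis: no change — [mibarevo]

[tuzigobuv], [votvumim], [mibarevo]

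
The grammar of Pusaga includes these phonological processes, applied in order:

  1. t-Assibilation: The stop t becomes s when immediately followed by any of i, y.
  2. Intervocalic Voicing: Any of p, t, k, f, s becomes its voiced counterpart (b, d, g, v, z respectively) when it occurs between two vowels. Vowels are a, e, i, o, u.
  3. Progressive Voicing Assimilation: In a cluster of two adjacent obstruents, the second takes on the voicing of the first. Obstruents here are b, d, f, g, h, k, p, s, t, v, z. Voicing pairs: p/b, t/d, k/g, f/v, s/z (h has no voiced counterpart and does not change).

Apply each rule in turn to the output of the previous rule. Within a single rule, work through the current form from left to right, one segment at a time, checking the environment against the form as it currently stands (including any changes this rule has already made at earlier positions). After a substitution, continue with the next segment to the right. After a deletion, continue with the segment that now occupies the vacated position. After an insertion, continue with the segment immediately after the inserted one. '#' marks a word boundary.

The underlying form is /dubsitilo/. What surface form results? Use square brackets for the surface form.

[dubzizilo]

1 t-Assibilation: [dubsitilo] → [dubsisilo]
2 Intervocalic Voicing: [dubsisilo] → [dubsizilo]
3 Progressive Voicing Assimilation: [dubsizilo] → [dubzizilo]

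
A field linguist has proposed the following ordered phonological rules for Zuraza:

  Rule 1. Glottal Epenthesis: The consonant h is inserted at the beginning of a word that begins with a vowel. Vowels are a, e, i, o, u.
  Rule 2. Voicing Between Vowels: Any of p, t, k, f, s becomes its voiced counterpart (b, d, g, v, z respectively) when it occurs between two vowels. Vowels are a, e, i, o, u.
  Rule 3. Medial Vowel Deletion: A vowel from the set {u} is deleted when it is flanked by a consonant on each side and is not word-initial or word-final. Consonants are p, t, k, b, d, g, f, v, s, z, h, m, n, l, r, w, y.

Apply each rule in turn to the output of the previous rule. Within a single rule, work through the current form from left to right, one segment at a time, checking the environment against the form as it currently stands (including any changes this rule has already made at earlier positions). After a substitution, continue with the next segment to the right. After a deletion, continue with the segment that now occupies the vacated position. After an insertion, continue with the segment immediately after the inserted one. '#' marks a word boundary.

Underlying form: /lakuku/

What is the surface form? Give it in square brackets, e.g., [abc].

[laggu]

Rule 1 Glottal Epenthesis: no change — [lakuku]
Rule 2 Voicing Between Vowels: [lakuku] → [lagugu]
Rule 3 Medial Vowel Deletion: [lagugu] → [laggu]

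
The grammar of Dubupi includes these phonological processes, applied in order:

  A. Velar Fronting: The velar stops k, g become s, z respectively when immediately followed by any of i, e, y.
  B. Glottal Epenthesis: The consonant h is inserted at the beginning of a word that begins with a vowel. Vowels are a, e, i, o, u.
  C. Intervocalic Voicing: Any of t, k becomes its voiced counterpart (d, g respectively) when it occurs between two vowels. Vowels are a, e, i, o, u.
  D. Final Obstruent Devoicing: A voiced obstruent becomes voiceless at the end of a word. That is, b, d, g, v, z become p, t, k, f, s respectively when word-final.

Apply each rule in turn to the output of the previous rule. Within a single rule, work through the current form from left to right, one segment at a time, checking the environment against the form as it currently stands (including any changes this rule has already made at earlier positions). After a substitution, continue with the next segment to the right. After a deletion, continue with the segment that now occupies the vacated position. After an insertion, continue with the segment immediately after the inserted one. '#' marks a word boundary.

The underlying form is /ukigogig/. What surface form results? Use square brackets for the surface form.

[husigozik]

A Velar Fronting: [ukigogig] → [usigozig]
B Glottal Epenthesis: [usigozig] → [husigozig]
C Intervocalic Voicing: no change — [husigozig]
D Final Obstruent Devoicing: [husigozig] → [husigozik]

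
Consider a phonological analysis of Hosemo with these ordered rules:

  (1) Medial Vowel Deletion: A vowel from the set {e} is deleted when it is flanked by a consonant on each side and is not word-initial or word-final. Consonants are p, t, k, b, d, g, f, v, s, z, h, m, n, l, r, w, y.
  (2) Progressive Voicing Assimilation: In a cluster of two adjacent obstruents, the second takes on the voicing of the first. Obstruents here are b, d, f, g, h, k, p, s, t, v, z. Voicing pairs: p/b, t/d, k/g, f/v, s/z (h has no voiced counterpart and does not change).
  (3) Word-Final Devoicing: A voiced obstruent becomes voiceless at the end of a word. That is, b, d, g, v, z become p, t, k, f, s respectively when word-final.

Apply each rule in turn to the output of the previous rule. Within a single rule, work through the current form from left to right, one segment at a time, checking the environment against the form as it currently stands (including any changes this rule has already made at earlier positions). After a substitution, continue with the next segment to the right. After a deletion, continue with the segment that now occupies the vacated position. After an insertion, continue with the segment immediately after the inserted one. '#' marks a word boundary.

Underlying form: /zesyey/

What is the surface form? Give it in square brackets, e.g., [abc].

(1) Medial Vowel Deletion: [zesyey] → [zsyy]
(2) Progressive Voicing Assimilation: [zsyy] → [zzyy]
(3) Word-Final Devoicing: no change — [zzyy]

[zzyy]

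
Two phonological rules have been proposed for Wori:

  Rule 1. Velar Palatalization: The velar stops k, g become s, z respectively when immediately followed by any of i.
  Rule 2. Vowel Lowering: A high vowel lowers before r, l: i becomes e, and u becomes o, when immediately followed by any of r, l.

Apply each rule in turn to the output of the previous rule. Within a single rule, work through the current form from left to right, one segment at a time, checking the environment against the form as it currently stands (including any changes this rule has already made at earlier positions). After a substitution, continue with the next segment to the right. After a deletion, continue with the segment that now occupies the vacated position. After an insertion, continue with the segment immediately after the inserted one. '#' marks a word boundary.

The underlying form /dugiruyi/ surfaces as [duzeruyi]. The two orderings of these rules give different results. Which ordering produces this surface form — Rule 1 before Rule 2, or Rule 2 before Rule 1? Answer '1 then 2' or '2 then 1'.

1 then 2

Order 1 then 2:
  1 Velar Palatalization: [dugiruyi] → [duziruyi]
  2 Vowel Lowering: [duziruyi] → [duzeruyi]
  result: [duzeruyi]
Order 2 then 1:
  2 Vowel Lowering: [dugiruyi] → [dugeruyi]
  1 Velar Palatalization: no change — [dugeruyi]
  result: [dugeruyi]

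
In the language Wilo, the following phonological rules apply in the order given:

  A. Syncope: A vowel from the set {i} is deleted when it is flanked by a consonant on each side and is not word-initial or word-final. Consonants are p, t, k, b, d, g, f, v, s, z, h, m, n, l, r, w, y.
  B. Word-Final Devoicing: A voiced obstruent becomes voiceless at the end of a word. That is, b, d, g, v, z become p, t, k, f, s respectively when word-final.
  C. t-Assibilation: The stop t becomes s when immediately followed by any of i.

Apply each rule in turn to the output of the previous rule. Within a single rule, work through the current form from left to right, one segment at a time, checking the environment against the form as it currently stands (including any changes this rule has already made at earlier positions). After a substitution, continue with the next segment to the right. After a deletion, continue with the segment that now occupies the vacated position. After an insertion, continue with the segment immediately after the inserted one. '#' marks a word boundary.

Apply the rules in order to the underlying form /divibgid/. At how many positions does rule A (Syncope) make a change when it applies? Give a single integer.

A Syncope: [divibgid] → [dvbgd]
B Word-Final Devoicing: [dvbgd] → [dvbgt]
C t-Assibilation: no change — [dvbgt]
Rule A changed 3 position(s).

3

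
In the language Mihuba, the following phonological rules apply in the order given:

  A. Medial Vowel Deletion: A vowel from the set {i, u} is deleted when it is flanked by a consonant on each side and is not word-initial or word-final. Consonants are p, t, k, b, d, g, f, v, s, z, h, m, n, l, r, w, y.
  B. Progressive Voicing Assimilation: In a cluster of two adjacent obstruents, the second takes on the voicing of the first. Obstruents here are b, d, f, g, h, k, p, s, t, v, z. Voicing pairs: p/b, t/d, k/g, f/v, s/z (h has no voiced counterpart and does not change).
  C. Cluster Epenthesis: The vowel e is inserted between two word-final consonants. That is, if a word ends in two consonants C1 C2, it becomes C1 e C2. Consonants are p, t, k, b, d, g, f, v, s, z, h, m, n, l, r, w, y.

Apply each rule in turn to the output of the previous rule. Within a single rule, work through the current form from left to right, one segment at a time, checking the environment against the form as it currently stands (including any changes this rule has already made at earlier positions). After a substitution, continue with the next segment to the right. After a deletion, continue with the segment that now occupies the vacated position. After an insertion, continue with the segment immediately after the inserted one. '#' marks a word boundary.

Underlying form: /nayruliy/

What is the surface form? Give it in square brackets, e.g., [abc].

[nayrley]

A Medial Vowel Deletion: [nayruliy] → [nayrly]
B Progressive Voicing Assimilation: no change — [nayrly]
C Cluster Epenthesis: [nayrly] → [nayrley]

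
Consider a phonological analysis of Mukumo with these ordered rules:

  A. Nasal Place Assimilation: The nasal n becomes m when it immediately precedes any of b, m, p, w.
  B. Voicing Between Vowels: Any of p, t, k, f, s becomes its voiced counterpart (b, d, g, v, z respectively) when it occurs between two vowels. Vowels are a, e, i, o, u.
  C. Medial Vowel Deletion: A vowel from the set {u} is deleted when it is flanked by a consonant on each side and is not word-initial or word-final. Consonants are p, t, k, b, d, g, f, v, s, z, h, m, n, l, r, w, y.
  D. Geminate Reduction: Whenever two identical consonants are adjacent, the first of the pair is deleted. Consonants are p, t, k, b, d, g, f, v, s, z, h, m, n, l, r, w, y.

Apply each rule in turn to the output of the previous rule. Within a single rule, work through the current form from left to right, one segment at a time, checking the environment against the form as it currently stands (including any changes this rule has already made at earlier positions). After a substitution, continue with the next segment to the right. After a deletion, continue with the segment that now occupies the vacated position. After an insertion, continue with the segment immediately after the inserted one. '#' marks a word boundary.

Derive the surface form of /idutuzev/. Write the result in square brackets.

A Nasal Place Assimilation: no change — [idutuzev]
B Voicing Between Vowels: [idutuzev] → [iduduzev]
C Medial Vowel Deletion: [iduduzev] → [iddzev]
D Geminate Reduction: [iddzev] → [idzev]

[idzev]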